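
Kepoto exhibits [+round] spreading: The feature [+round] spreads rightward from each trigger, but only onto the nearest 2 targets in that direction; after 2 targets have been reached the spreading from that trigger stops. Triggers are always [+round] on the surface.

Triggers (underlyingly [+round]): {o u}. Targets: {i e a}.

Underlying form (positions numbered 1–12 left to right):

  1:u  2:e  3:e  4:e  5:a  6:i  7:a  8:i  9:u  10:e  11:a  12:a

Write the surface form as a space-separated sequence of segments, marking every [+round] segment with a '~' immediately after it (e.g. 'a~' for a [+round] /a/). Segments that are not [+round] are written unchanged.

u~ e~ e~ e a i a i u~ e~ a~ a

From /u/ at 1 rightward: 2 /e/ → [+round]; 3 /e/ → [+round]; bound reached.
From /u/ at 9 rightward: 10 /e/ → [+round]; 11 /a/ → [+round]; bound reached.
Targets with no active source: positions 4 5 6 7 8 12 stay [-round].
[+round] positions on the surface: 1 2 3 9 10 11.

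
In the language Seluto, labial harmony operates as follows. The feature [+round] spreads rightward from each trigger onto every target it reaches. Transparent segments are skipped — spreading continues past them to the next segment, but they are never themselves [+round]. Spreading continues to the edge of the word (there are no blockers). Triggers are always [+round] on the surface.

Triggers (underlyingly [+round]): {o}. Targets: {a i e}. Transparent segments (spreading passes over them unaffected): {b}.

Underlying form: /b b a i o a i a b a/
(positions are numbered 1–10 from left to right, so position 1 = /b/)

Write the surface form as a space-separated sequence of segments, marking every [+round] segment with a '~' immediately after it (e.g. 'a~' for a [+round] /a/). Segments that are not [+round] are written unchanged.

From /o/ at 5 rightward: 6 /a/ → [+round]; 7 /i/ → [+round]; 8 /a/ → [+round]; 9 /b/ transparent; 10 /a/ → [+round]; word edge.
Targets with no active source: positions 3 4 stay [-round].
[+round] positions on the surface: 5 6 7 8 10.

b b a i o~ a~ i~ a~ b a~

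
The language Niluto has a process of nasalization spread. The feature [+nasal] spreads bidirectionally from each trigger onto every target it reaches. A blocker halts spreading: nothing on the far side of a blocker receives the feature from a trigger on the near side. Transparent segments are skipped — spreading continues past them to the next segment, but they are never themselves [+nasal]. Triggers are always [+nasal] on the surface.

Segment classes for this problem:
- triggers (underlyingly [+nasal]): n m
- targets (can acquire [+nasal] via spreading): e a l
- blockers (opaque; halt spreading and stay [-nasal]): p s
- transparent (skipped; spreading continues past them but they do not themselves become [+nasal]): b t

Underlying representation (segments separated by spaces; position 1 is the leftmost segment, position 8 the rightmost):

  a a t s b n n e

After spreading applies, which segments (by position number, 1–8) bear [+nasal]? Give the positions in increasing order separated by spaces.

6 7 8

From /n/ at 6 rightward: 7 /n/ is itself a trigger — this domain ends here.
From /n/ at 6 leftward: 5 /b/ transparent; 4 /s/ blocks.
From /n/ at 7 rightward: 8 /e/ → [+nasal]; word edge.
From /n/ at 7 leftward: 6 /n/ is itself a trigger — this domain ends here.
Targets with no active source: positions 1 2 stay [-nasal].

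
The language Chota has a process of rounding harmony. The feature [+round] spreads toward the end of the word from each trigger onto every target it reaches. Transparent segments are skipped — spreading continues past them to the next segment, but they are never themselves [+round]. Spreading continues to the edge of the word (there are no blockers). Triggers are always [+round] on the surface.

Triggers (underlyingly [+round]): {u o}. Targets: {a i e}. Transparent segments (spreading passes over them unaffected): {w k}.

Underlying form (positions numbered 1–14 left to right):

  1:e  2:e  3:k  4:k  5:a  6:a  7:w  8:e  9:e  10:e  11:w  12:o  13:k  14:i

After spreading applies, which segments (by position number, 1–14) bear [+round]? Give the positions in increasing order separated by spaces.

From /o/ at 12 rightward: 13 /k/ transparent; 14 /i/ → [+round]; word edge.
Targets with no active source: positions 1 2 5 6 8 9 10 stay [-round].

12 14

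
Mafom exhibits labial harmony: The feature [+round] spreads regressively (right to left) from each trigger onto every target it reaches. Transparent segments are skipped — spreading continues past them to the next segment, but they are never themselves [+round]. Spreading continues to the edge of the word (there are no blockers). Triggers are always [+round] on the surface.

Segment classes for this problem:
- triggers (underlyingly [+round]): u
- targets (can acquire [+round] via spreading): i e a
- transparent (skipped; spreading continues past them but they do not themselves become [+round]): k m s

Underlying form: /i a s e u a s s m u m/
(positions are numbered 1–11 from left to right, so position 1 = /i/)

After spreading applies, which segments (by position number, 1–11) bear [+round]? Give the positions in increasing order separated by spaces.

1 2 4 5 6 10

From /u/ at 5 leftward: 4 /e/ → [+round]; 3 /s/ transparent; 2 /a/ → [+round]; 1 /i/ → [+round]; word edge.
From /u/ at 10 leftward: 9 /m/ transparent; 8 /s/ transparent; 7 /s/ transparent; 6 /a/ → [+round]; 5 /u/ is itself a trigger — this domain ends here.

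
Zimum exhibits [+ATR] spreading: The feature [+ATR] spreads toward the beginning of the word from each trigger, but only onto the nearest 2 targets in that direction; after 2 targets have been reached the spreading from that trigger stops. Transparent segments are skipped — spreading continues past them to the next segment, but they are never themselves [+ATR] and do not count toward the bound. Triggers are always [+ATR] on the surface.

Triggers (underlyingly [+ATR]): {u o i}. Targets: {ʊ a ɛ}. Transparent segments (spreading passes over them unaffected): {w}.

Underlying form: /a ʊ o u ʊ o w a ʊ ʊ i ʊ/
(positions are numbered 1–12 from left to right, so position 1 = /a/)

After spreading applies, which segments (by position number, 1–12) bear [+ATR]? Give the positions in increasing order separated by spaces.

From /o/ at 3 leftward: 2 /ʊ/ → [+ATR]; 1 /a/ → [+ATR]; bound reached.
From /u/ at 4 leftward: 3 /o/ is itself a trigger — this domain ends here.
From /o/ at 6 leftward: 5 /ʊ/ → [+ATR]; 4 /u/ is itself a trigger — this domain ends here.
From /i/ at 11 leftward: 10 /ʊ/ → [+ATR]; 9 /ʊ/ → [+ATR]; bound reached.
Targets with no active source: positions 8 12 stay [-ATR].

1 2 3 4 5 6 9 10 11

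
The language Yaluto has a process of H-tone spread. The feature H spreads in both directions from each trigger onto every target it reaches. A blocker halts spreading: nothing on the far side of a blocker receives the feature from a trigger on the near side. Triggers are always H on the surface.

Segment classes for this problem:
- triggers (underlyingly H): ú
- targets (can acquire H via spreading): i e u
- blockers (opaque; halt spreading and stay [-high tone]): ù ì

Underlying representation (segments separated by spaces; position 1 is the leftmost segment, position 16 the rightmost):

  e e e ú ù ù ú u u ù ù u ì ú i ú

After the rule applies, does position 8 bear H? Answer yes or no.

From /ú/ at 4 rightward: 5 /ù/ blocks.
From /ú/ at 4 leftward: 3 /e/ → H; 2 /e/ → H; 1 /e/ → H; word edge.
From /ú/ at 7 rightward: 8 /u/ → H; 9 /u/ → H; 10 /ù/ blocks.
From /ú/ at 7 leftward: 6 /ù/ blocks.
From /ú/ at 14 rightward: 15 /i/ → H; 16 /ú/ is itself a trigger — this domain ends here.
From /ú/ at 14 leftward: 13 /ì/ blocks.
From /ú/ at 16 rightward: word edge.
From /ú/ at 16 leftward: 15 /i/ → H; 14 /ú/ is itself a trigger — this domain ends here.
Target with no active source: position 12 stays [-high tone].
H positions on the surface: 1 2 3 4 7 8 9 14 15 16.

yes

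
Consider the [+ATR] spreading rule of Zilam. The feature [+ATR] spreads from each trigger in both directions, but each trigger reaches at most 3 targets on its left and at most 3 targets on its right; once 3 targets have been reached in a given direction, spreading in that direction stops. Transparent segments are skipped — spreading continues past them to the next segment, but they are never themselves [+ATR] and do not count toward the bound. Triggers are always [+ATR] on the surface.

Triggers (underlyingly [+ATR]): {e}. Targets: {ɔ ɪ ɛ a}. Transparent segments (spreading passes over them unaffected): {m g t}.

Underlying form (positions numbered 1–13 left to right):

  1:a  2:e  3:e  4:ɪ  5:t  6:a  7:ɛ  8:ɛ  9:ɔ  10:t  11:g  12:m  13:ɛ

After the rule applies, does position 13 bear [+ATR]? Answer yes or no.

no

From /e/ at 2 rightward: 3 /e/ is itself a trigger — this domain ends here.
From /e/ at 2 leftward: 1 /a/ → [+ATR]; word edge.
From /e/ at 3 rightward: 4 /ɪ/ → [+ATR]; 5 /t/ transparent; 6 /a/ → [+ATR]; 7 /ɛ/ → [+ATR]; bound reached.
From /e/ at 3 leftward: 2 /e/ is itself a trigger — this domain ends here.
Targets with no active source: positions 8 9 13 stay [-ATR].
[+ATR] positions on the surface: 1 2 3 4 6 7.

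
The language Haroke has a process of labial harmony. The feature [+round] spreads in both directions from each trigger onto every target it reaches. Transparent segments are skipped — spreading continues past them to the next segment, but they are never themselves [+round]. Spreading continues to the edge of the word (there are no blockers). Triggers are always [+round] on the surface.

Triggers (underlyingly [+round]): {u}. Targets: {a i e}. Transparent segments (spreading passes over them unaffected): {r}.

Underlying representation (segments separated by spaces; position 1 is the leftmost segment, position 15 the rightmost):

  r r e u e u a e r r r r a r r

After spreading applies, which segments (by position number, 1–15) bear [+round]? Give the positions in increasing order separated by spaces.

From /u/ at 4 rightward: 5 /e/ → [+round]; 6 /u/ is itself a trigger — this domain ends here.
From /u/ at 4 leftward: 3 /e/ → [+round]; 2 /r/ transparent; 1 /r/ transparent; word edge.
From /u/ at 6 rightward: 7 /a/ → [+round]; 8 /e/ → [+round]; 9 /r/ transparent; 10 /r/ transparent; 11 /r/ transparent; 12 /r/ transparent; 13 /a/ → [+round]; 14 /r/ transparent; 15 /r/ transparent; word edge.
From /u/ at 6 leftward: 5 /e/ → [+round]; 4 /u/ is itself a trigger — this domain ends here.

3 4 5 6 7 8 13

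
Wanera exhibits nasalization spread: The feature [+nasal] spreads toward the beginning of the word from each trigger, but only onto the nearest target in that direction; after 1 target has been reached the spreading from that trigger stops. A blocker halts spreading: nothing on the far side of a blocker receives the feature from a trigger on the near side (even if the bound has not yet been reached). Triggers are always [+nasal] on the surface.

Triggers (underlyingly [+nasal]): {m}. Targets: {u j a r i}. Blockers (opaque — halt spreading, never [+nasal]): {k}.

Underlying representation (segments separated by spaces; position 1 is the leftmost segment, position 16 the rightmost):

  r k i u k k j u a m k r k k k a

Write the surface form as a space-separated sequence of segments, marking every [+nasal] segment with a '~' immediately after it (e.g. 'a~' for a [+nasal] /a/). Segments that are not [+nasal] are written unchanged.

From /m/ at 10 leftward: 9 /a/ → [+nasal]; bound reached.
Targets with no active source: positions 1 3 4 7 8 12 16 stay [-nasal].
[+nasal] positions on the surface: 9 10.

r k i u k k j u a~ m~ k r k k k a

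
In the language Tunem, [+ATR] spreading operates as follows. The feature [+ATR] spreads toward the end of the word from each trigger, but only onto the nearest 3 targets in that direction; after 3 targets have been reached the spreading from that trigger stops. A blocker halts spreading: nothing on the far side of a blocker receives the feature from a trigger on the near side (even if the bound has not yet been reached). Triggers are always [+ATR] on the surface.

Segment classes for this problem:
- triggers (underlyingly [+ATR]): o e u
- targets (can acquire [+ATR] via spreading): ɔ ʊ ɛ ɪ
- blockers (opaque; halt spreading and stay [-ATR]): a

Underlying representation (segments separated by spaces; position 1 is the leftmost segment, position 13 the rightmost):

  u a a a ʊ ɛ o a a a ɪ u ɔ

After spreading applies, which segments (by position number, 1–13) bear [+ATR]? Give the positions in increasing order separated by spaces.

From /u/ at 1 rightward: 2 /a/ blocks.
From /o/ at 7 rightward: 8 /a/ blocks.
From /u/ at 12 rightward: 13 /ɔ/ → [+ATR]; word edge.
Targets with no active source: positions 5 6 11 stay [-ATR].

1 7 12 13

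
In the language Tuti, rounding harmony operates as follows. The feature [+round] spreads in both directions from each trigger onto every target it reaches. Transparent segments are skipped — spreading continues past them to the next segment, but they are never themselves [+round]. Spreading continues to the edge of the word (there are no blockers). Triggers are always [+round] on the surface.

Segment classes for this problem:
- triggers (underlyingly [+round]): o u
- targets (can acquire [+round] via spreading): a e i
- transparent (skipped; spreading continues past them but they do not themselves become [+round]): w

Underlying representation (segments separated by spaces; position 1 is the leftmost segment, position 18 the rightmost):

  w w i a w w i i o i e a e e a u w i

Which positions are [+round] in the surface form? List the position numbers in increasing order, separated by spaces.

From /o/ at 9 rightward: 10 /i/ → [+round]; 11 /e/ → [+round]; 12 /a/ → [+round]; 13 /e/ → [+round]; 14 /e/ → [+round]; 15 /a/ → [+round]; 16 /u/ is itself a trigger — this domain ends here.
From /o/ at 9 leftward: 8 /i/ → [+round]; 7 /i/ → [+round]; 6 /w/ transparent; 5 /w/ transparent; 4 /a/ → [+round]; 3 /i/ → [+round]; 2 /w/ transparent; 1 /w/ transparent; word edge.
From /u/ at 16 rightward: 17 /w/ transparent; 18 /i/ → [+round]; word edge.
From /u/ at 16 leftward: 15 /a/ → [+round]; 14 /e/ → [+round]; 13 /e/ → [+round]; 12 /a/ → [+round]; 11 /e/ → [+round]; 10 /i/ → [+round]; 9 /o/ is itself a trigger — this domain ends here.

3 4 7 8 9 10 11 12 13 14 15 16 18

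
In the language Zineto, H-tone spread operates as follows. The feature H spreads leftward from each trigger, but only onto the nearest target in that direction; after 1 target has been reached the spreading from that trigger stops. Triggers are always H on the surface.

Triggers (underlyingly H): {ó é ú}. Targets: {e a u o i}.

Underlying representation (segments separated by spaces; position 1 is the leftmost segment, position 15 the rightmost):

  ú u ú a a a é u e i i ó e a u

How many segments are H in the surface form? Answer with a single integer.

From /ú/ at 1 leftward: word edge.
From /ú/ at 3 leftward: 2 /u/ → H; bound reached.
From /é/ at 7 leftward: 6 /a/ → H; bound reached.
From /ó/ at 12 leftward: 11 /i/ → H; bound reached.
Targets with no active source: positions 4 5 8 9 10 13 14 15 stay [-high tone].
H positions on the surface: 1 2 3 6 7 11 12.

7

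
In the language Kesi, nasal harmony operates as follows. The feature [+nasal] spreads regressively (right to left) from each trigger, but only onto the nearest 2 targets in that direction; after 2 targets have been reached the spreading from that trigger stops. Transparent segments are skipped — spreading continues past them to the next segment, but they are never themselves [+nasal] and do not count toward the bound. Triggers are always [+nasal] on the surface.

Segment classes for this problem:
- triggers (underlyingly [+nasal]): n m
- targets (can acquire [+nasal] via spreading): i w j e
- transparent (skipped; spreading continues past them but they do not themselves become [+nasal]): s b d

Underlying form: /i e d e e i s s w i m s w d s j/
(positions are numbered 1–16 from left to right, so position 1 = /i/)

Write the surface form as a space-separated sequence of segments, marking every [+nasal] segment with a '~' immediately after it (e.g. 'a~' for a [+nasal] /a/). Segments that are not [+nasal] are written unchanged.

i e d e e i s s w~ i~ m~ s w d s j

From /m/ at 11 leftward: 10 /i/ → [+nasal]; 9 /w/ → [+nasal]; bound reached.
Targets with no active source: positions 1 2 4 5 6 13 16 stay [-nasal].
[+nasal] positions on the surface: 9 10 11.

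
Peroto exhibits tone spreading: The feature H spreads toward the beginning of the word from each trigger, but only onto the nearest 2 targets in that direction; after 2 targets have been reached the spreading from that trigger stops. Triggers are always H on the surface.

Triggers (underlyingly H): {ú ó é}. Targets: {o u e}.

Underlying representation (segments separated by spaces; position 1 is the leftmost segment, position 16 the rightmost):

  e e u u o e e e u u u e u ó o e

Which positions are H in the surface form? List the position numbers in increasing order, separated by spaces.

From /ó/ at 14 leftward: 13 /u/ → H; 12 /e/ → H; bound reached.
Targets with no active source: positions 1 2 3 4 5 6 7 8 9 10 11 15 16 stay [-high tone].

12 13 14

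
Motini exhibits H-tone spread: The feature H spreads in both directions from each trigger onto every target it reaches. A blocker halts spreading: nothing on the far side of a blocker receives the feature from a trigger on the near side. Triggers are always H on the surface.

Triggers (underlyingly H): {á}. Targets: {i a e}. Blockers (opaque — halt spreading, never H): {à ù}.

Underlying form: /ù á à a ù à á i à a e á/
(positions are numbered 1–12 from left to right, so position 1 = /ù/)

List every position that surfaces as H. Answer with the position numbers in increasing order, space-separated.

From /á/ at 2 rightward: 3 /à/ blocks.
From /á/ at 2 leftward: 1 /ù/ blocks.
From /á/ at 7 rightward: 8 /i/ → H; 9 /à/ blocks.
From /á/ at 7 leftward: 6 /à/ blocks.
From /á/ at 12 rightward: word edge.
From /á/ at 12 leftward: 11 /e/ → H; 10 /a/ → H; 9 /à/ blocks.
Target with no active source: position 4 stays [-high tone].

2 7 8 10 11 12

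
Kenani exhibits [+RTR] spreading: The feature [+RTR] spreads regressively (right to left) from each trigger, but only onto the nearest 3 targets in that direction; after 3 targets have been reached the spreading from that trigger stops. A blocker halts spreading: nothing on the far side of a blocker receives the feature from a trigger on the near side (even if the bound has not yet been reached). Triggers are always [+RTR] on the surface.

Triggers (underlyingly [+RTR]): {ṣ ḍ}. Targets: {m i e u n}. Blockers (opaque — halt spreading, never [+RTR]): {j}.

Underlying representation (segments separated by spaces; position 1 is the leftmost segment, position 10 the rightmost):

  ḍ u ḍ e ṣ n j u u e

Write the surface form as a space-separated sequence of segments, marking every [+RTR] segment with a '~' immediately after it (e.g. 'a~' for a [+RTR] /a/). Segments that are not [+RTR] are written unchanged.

ḍ~ u~ ḍ~ e~ ṣ~ n j u u e

From /ḍ/ at 1 leftward: word edge.
From /ḍ/ at 3 leftward: 2 /u/ → [+RTR]; 1 /ḍ/ is itself a trigger — this domain ends here.
From /ṣ/ at 5 leftward: 4 /e/ → [+RTR]; 3 /ḍ/ is itself a trigger — this domain ends here.
Targets with no active source: positions 6 8 9 10 stay [-emphatic].
[+RTR] positions on the surface: 1 2 3 4 5.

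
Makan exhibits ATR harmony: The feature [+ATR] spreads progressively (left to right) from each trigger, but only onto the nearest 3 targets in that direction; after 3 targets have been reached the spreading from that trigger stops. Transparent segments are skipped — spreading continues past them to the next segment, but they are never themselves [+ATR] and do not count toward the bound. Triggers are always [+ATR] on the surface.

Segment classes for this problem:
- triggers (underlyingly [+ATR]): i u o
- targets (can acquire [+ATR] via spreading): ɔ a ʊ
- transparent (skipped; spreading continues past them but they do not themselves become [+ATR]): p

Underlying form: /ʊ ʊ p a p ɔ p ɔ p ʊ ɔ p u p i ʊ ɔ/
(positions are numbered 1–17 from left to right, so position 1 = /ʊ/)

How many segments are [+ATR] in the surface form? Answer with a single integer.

4

From /u/ at 13 rightward: 14 /p/ transparent; 15 /i/ is itself a trigger — this domain ends here.
From /i/ at 15 rightward: 16 /ʊ/ → [+ATR]; 17 /ɔ/ → [+ATR]; word edge.
Targets with no active source: positions 1 2 4 6 8 10 11 stay [-ATR].
[+ATR] positions on the surface: 13 15 16 17.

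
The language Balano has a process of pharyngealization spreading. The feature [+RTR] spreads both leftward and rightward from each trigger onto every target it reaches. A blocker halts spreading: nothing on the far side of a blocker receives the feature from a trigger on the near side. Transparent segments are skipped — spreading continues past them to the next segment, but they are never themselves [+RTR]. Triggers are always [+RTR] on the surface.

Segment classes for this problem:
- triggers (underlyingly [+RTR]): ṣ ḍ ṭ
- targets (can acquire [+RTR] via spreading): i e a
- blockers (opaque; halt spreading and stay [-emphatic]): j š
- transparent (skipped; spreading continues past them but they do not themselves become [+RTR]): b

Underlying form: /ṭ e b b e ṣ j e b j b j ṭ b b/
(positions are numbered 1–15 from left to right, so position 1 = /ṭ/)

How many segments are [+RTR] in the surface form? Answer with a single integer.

5

From /ṭ/ at 1 rightward: 2 /e/ → [+RTR]; 3 /b/ transparent; 4 /b/ transparent; 5 /e/ → [+RTR]; 6 /ṣ/ is itself a trigger — this domain ends here.
From /ṭ/ at 1 leftward: word edge.
From /ṣ/ at 6 rightward: 7 /j/ blocks.
From /ṣ/ at 6 leftward: 5 /e/ → [+RTR]; 4 /b/ transparent; 3 /b/ transparent; 2 /e/ → [+RTR]; 1 /ṭ/ is itself a trigger — this domain ends here.
From /ṭ/ at 13 rightward: 14 /b/ transparent; 15 /b/ transparent; word edge.
From /ṭ/ at 13 leftward: 12 /j/ blocks.
Target with no active source: position 8 stays [-emphatic].
[+RTR] positions on the surface: 1 2 5 6 13.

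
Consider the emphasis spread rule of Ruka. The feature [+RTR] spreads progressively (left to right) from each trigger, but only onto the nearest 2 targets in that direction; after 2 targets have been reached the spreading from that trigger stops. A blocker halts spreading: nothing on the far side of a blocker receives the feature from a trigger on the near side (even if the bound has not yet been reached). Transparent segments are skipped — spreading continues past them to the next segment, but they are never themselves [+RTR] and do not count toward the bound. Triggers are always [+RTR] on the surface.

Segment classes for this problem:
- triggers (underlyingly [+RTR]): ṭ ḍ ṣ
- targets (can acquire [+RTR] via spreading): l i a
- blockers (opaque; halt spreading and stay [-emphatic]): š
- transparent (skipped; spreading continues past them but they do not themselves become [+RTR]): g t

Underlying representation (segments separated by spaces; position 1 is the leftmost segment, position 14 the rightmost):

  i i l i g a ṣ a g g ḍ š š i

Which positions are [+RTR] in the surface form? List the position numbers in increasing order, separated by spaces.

From /ṣ/ at 7 rightward: 8 /a/ → [+RTR]; 9 /g/ transparent; 10 /g/ transparent; 11 /ḍ/ is itself a trigger — this domain ends here.
From /ḍ/ at 11 rightward: 12 /š/ blocks.
Targets with no active source: positions 1 2 3 4 6 14 stay [-emphatic].

7 8 11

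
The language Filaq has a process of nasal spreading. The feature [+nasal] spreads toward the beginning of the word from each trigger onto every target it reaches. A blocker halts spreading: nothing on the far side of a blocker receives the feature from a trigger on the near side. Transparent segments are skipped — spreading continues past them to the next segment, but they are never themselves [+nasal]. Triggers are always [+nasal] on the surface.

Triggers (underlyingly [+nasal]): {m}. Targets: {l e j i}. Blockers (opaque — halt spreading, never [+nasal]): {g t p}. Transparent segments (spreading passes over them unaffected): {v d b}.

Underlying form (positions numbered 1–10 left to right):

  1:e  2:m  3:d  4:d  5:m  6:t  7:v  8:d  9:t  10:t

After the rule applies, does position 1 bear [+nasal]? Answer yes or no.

yes

From /m/ at 2 leftward: 1 /e/ → [+nasal]; word edge.
From /m/ at 5 leftward: 4 /d/ transparent; 3 /d/ transparent; 2 /m/ is itself a trigger — this domain ends here.
[+nasal] positions on the surface: 1 2 5.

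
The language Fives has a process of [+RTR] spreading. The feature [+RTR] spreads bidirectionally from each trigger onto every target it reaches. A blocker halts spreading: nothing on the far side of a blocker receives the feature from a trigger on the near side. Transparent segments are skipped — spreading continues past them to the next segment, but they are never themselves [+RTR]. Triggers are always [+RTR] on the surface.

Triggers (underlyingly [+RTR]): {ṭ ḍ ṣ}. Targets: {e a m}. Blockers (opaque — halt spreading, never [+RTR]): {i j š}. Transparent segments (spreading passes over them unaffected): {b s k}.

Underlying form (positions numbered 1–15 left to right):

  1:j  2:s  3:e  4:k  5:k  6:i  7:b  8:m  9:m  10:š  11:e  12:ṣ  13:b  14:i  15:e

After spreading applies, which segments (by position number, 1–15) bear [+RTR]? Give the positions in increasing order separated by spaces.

From /ṣ/ at 12 rightward: 13 /b/ transparent; 14 /i/ blocks.
From /ṣ/ at 12 leftward: 11 /e/ → [+RTR]; 10 /š/ blocks.
Targets with no active source: positions 3 8 9 15 stay [-emphatic].

11 12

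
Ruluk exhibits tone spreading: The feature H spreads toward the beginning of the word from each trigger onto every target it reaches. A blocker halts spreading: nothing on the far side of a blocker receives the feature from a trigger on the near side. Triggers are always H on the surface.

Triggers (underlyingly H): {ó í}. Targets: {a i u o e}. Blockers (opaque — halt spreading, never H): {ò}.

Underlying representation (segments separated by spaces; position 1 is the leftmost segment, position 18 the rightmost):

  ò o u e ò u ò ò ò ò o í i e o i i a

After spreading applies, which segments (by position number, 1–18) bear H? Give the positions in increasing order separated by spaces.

From /í/ at 12 leftward: 11 /o/ → H; 10 /ò/ blocks.
Targets with no active source: positions 2 3 4 6 13 14 15 16 17 18 stay [-high tone].

11 12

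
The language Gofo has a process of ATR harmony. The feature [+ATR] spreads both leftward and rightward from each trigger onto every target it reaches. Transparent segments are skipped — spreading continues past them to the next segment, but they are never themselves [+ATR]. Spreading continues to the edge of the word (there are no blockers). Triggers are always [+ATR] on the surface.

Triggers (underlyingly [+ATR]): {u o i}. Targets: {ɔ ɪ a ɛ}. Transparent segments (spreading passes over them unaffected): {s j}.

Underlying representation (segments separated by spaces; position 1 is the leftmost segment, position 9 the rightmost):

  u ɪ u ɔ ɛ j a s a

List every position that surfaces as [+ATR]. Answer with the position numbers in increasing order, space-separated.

From /u/ at 1 rightward: 2 /ɪ/ → [+ATR]; 3 /u/ is itself a trigger — this domain ends here.
From /u/ at 1 leftward: word edge.
From /u/ at 3 rightward: 4 /ɔ/ → [+ATR]; 5 /ɛ/ → [+ATR]; 6 /j/ transparent; 7 /a/ → [+ATR]; 8 /s/ transparent; 9 /a/ → [+ATR]; word edge.
From /u/ at 3 leftward: 2 /ɪ/ → [+ATR]; 1 /u/ is itself a trigger — this domain ends here.

1 2 3 4 5 7 9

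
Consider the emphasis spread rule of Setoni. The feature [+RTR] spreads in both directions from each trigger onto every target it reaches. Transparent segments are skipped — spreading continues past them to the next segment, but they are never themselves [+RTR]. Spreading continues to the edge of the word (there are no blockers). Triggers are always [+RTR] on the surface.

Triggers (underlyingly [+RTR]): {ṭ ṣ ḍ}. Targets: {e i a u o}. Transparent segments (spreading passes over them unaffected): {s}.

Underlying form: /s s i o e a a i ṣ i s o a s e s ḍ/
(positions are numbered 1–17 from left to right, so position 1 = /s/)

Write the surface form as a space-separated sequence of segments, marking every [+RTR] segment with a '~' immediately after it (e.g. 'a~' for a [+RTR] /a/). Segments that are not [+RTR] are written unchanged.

From /ṣ/ at 9 rightward: 10 /i/ → [+RTR]; 11 /s/ transparent; 12 /o/ → [+RTR]; 13 /a/ → [+RTR]; 14 /s/ transparent; 15 /e/ → [+RTR]; 16 /s/ transparent; 17 /ḍ/ is itself a trigger — this domain ends here.
From /ṣ/ at 9 leftward: 8 /i/ → [+RTR]; 7 /a/ → [+RTR]; 6 /a/ → [+RTR]; 5 /e/ → [+RTR]; 4 /o/ → [+RTR]; 3 /i/ → [+RTR]; 2 /s/ transparent; 1 /s/ transparent; word edge.
From /ḍ/ at 17 rightward: word edge.
From /ḍ/ at 17 leftward: 16 /s/ transparent; 15 /e/ → [+RTR]; 14 /s/ transparent; 13 /a/ → [+RTR]; 12 /o/ → [+RTR]; 11 /s/ transparent; 10 /i/ → [+RTR]; 9 /ṣ/ is itself a trigger — this domain ends here.
[+RTR] positions on the surface: 3 4 5 6 7 8 9 10 12 13 15 17.

s s i~ o~ e~ a~ a~ i~ ṣ~ i~ s o~ a~ s e~ s ḍ~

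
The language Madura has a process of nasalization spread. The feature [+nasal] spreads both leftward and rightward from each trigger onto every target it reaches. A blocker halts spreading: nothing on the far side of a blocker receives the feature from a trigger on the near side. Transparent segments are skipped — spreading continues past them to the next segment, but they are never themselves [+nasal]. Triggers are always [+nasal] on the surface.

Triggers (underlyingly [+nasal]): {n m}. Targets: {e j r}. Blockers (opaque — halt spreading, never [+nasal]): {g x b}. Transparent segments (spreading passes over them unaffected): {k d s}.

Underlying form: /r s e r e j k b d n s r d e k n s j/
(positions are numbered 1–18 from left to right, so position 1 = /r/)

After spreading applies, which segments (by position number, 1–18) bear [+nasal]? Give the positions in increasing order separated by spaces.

From /n/ at 10 rightward: 11 /s/ transparent; 12 /r/ → [+nasal]; 13 /d/ transparent; 14 /e/ → [+nasal]; 15 /k/ transparent; 16 /n/ is itself a trigger — this domain ends here.
From /n/ at 10 leftward: 9 /d/ transparent; 8 /b/ blocks.
From /n/ at 16 rightward: 17 /s/ transparent; 18 /j/ → [+nasal]; word edge.
From /n/ at 16 leftward: 15 /k/ transparent; 14 /e/ → [+nasal]; 13 /d/ transparent; 12 /r/ → [+nasal]; 11 /s/ transparent; 10 /n/ is itself a trigger — this domain ends here.
Targets with no active source: positions 1 3 4 5 6 stay [-nasal].

10 12 14 16 18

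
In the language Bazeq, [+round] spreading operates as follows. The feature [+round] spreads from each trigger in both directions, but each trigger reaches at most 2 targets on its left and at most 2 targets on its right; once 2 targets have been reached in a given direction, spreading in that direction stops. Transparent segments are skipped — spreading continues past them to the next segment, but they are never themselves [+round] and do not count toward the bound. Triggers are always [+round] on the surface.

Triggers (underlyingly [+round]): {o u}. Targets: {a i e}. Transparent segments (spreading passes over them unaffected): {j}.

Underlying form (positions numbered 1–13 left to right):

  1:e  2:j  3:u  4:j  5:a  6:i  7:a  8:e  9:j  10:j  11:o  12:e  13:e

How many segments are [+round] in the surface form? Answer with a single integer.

9

From /u/ at 3 rightward: 4 /j/ transparent; 5 /a/ → [+round]; 6 /i/ → [+round]; bound reached.
From /u/ at 3 leftward: 2 /j/ transparent; 1 /e/ → [+round]; word edge.
From /o/ at 11 rightward: 12 /e/ → [+round]; 13 /e/ → [+round]; bound reached.
From /o/ at 11 leftward: 10 /j/ transparent; 9 /j/ transparent; 8 /e/ → [+round]; 7 /a/ → [+round]; bound reached.
[+round] positions on the surface: 1 3 5 6 7 8 11 12 13.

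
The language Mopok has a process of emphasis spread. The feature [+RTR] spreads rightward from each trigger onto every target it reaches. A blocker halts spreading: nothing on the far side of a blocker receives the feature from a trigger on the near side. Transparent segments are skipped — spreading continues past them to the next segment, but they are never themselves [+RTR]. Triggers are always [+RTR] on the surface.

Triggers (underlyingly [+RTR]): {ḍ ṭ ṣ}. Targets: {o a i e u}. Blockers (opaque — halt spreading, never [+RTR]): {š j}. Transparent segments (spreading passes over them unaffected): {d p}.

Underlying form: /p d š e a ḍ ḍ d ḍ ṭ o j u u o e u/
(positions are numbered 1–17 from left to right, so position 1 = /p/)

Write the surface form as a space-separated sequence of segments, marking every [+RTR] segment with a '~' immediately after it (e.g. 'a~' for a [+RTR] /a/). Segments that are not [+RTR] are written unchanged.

From /ḍ/ at 6 rightward: 7 /ḍ/ is itself a trigger — this domain ends here.
From /ḍ/ at 7 rightward: 8 /d/ transparent; 9 /ḍ/ is itself a trigger — this domain ends here.
From /ḍ/ at 9 rightward: 10 /ṭ/ is itself a trigger — this domain ends here.
From /ṭ/ at 10 rightward: 11 /o/ → [+RTR]; 12 /j/ blocks.
Targets with no active source: positions 4 5 13 14 15 16 17 stay [-emphatic].
[+RTR] positions on the surface: 6 7 9 10 11.

p d š e a ḍ~ ḍ~ d ḍ~ ṭ~ o~ j u u o e u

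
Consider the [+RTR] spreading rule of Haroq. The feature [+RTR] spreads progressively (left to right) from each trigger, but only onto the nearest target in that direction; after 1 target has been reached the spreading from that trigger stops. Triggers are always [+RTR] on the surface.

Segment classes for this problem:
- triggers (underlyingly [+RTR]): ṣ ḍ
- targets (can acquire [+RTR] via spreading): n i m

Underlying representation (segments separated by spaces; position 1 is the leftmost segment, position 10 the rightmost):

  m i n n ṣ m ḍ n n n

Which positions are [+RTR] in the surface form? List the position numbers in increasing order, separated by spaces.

From /ṣ/ at 5 rightward: 6 /m/ → [+RTR]; bound reached.
From /ḍ/ at 7 rightward: 8 /n/ → [+RTR]; bound reached.
Targets with no active source: positions 1 2 3 4 9 10 stay [-emphatic].

5 6 7 8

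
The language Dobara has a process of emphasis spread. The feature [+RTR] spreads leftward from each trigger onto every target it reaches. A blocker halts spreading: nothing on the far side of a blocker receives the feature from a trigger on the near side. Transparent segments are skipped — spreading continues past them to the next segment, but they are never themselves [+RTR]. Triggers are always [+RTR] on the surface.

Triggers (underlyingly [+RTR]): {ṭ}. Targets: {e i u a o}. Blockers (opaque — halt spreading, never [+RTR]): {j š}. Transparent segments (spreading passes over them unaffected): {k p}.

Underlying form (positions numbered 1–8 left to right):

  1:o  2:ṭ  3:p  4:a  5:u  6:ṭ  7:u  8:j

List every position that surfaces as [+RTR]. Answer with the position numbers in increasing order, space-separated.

1 2 4 5 6

From /ṭ/ at 2 leftward: 1 /o/ → [+RTR]; word edge.
From /ṭ/ at 6 leftward: 5 /u/ → [+RTR]; 4 /a/ → [+RTR]; 3 /p/ transparent; 2 /ṭ/ is itself a trigger — this domain ends here.
Target with no active source: position 7 stays [-emphatic].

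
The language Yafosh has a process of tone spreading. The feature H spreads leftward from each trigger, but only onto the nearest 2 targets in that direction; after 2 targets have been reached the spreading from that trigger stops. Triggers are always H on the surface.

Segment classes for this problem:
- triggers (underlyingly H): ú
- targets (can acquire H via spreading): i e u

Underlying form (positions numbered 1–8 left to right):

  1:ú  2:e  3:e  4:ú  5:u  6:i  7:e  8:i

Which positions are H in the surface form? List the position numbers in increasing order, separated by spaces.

From /ú/ at 1 leftward: word edge.
From /ú/ at 4 leftward: 3 /e/ → H; 2 /e/ → H; bound reached.
Targets with no active source: positions 5 6 7 8 stay [-high tone].

1 2 3 4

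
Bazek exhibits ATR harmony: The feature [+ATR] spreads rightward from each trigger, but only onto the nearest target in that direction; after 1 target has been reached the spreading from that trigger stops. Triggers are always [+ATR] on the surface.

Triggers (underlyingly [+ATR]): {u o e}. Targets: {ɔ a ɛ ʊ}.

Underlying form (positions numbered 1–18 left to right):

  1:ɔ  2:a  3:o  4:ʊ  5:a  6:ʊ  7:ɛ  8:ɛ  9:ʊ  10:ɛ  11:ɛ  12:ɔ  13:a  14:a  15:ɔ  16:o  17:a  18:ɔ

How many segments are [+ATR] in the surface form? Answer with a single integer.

From /o/ at 3 rightward: 4 /ʊ/ → [+ATR]; bound reached.
From /o/ at 16 rightward: 17 /a/ → [+ATR]; bound reached.
Targets with no active source: positions 1 2 5 6 7 8 9 10 11 12 13 14 15 18 stay [-ATR].
[+ATR] positions on the surface: 3 4 16 17.

4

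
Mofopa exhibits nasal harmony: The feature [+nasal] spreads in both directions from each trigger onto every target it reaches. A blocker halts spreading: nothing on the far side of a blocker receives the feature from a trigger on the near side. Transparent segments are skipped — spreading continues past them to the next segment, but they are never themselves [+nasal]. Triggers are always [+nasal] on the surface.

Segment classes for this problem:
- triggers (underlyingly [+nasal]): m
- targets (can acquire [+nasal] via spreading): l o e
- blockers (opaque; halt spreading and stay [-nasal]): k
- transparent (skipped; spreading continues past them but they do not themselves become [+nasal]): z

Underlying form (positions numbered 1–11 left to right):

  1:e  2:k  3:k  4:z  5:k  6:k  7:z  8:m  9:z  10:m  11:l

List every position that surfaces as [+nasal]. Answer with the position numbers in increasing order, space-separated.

From /m/ at 8 rightward: 9 /z/ transparent; 10 /m/ is itself a trigger — this domain ends here.
From /m/ at 8 leftward: 7 /z/ transparent; 6 /k/ blocks.
From /m/ at 10 rightward: 11 /l/ → [+nasal]; word edge.
From /m/ at 10 leftward: 9 /z/ transparent; 8 /m/ is itself a trigger — this domain ends here.
Target with no active source: position 1 stays [-nasal].

8 10 11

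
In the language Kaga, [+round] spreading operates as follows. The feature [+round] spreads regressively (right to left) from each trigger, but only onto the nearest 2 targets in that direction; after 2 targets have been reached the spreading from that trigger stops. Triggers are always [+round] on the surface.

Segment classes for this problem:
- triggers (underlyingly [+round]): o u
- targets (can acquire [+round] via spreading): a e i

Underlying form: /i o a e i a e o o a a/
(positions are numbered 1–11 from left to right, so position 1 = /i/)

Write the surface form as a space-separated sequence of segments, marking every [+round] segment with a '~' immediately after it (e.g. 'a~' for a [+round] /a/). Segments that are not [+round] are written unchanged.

From /o/ at 2 leftward: 1 /i/ → [+round]; word edge.
From /o/ at 8 leftward: 7 /e/ → [+round]; 6 /a/ → [+round]; bound reached.
From /o/ at 9 leftward: 8 /o/ is itself a trigger — this domain ends here.
Targets with no active source: positions 3 4 5 10 11 stay [-round].
[+round] positions on the surface: 1 2 6 7 8 9.

i~ o~ a e i a~ e~ o~ o~ a a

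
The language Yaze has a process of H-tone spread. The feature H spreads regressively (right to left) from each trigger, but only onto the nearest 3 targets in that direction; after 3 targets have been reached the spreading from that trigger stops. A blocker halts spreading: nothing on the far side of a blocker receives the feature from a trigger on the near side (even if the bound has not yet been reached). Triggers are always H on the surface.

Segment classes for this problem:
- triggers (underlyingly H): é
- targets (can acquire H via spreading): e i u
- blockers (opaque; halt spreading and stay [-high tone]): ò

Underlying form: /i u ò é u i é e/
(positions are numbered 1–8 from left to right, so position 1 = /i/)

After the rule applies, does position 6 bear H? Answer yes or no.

From /é/ at 4 leftward: 3 /ò/ blocks.
From /é/ at 7 leftward: 6 /i/ → H; 5 /u/ → H; 4 /é/ is itself a trigger — this domain ends here.
Targets with no active source: positions 1 2 8 stay [-high tone].
H positions on the surface: 4 5 6 7.

yes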